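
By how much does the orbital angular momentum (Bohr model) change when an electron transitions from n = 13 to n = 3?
1.055e-33 J·s (or 10ℏ)

In the Bohr model, L_n = nℏ where ℏ = 1.05457e-34 J·s.

L_13 = 13ℏ = 1.37094e-33 J·s
L_3 = 3ℏ = 3.16371e-34 J·s

ΔL = L_13 - L_3 = (13 - 3)ℏ = 10ℏ
ΔL = 10 × 1.05457e-34 J·s = 1.055e-33 J·s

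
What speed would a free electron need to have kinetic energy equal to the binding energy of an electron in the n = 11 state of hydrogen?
1.99e+05 m/s (or 0.0663% of c)

The binding energy at n = 11 for hydrogen is:
E_11 = -13.6057/11² = -0.112444 eV
|E_11| = 0.112444 eV

Convert to Joules:
KE = 0.112444 eV × (1.602177 × 10⁻¹⁹ J/eV) = 1.8016e-20 J

Using KE = ½mv²:
v = √(2·KE/m_e)
v = √(2 × 1.8016e-20 J / 9.10938 × 10⁻³¹ kg)
v = 1.99e+05 m/s

This is approximately 0.0663% the speed of light.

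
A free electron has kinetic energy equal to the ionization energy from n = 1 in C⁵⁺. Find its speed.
1.31e+07 m/s (or 4.37840% of c)

The binding energy at n = 1 for C⁵⁺ is:
E_1 = -13.6057 × 6²/1² = -489.8052000 eV
|E_1| = 489.8052000 eV

Convert to Joules:
KE = 489.8052000 eV × (1.602177 × 10⁻¹⁹ J/eV) = 7.8475e-17 J

Using KE = ½mv²:
v = √(2·KE/m_e)
v = √(2 × 7.8475e-17 J / 9.10938 × 10⁻³¹ kg)
v = 1.31e+07 m/s

This is approximately 4.37840% the speed of light.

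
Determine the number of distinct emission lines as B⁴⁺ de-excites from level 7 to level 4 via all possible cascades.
6

The electron can occupy levels n = 4, 5, ..., 7 during de-excitation — that is m = 7 - 4 + 1 = 4 distinct levels.

The number of distinct spectral lines equals the number of ways to choose 2 of these m levels (each pair gives one possible emission transition):

Number of lines = m(m-1)/2 = 4×3/2 = 6

These correspond to all possible transitions between the 4 levels:
7 → 6, 7 → 5, 7 → 4, 6 → 5, 6 → 4, 5 → 4

Each transition produces a photon with a unique energy (and thus wavelength). This count does not depend on Z.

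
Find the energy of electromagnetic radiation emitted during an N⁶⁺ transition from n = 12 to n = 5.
22.037455 eV

The energy levels are E_n = -13.6057 Z² eV / n².

Energy at n = 12: E_12 = -13.6057 × 7² / 12² = -4.629717361 eV
Energy at n = 5: E_5 = -13.6057 × 7² / 5² = -26.667172000 eV

For emission (electron falling to lower state), the photon energy is:
E_photon = E_12 - E_5 = |-4.629717361 - (-26.667172000)|
E_photon = 22.037455 eV

This energy is carried away by the emitted photon.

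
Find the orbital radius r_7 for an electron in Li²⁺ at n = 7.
0.864323 nm (or 8.643228 Å)

The Bohr radius formula is:
r_n = n² a₀ / Z

where a₀ = 0.052917721 nm is the Bohr radius.

For Li²⁺ (Z = 3) at n = 7:
r_7 = 7² × 0.052917721 nm / 3
r_7 = 49 × 0.052917721 nm / 3
r_7 = 2.5929683 nm / 3
r_7 = 0.864323 nm

The electron orbits at approximately 0.864323 nm from the nucleus.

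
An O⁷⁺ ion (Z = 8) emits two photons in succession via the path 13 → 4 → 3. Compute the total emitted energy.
91.5992 eV

The energy levels of O⁷⁺ are E_n = -13.6057 × 8² / n² eV.

First transition (13 → 4):
ΔE₁ = |E_4 - E_13|
ΔE₁ = |-54.4228000000 - (-5.1524544379)| = 49.2703456 eV

Second transition (4 → 3):
ΔE₂ = |E_3 - E_4|
ΔE₂ = |-96.7516444444 - (-54.4228000000)| = 42.3288444 eV

Total energy released:
E_total = ΔE₁ + ΔE₂ = 49.2703456 + 42.3288444 = 91.5992 eV

Note: This equals the direct transition 13 → 3: 91.5992 eV ✓
Energy is conserved regardless of the path taken.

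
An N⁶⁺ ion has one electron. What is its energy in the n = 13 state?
-3.94 eV

For hydrogen-like ions, the energy levels scale with Z²:
E_n = -13.6057 Z² / n² eV

For N⁶⁺ (Z = 7) at n = 13:
E_13 = -13.6057 × 7² / 13²
E_13 = -13.6057 × 49 / 169
E_13 = -666.6793 / 169
E_13 = -3.94 eV

The energy is 49 times more negative than hydrogen at the same n due to the stronger nuclear charge.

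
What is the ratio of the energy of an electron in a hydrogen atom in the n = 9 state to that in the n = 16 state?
3.16049

Using E_n = -13.6057 Z² / n² eV with Z = 1:

E_9 = -13.6057 / 9² = -13.6057 / 81 = -0.16797160494 eV
E_16 = -13.6057 / 16² = -13.6057 / 256 = -0.05314726563 eV

The ratio is:
E_9/E_16 = (-0.16797160494) / (-0.05314726563)
E_9/E_16 = (-13.6057/81) / (-13.6057/256)
E_9/E_16 = 256/81
E_9/E_16 = 3.16049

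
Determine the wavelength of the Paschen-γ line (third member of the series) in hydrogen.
1093.5182 nm

The lines of a series are numbered from the longest wavelength (smallest ΔE) outward; the third line is the transition from n = n_f + 3 to n_f.
The Paschen series has all transitions ending at n_f = 3.

For H, the third line (γ-line) is the jump from n = 6 to n = 3:
E_6 = -13.6057 / 6² = -0.377936111 eV
E_3 = -13.6057 / 3² = -1.511744444 eV
ΔE = E_6 - E_3 = 1.133808333 eV

λ = hc/E = 1239.84 eV·nm / 1.133808333 eV
λ = 1093.5182 nm

This is the γ-line of the Paschen series in H.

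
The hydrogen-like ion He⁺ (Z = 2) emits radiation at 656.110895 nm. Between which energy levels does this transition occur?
n = 6 → n = 4

First, find the photon energy from the wavelength (hc = 1239.84 eV·nm):
E = hc/λ = 1239.84 eV·nm / 656.110895 nm = 1.8896806 eV

The energy levels of He⁺ satisfy E_n = -13.6057 × 2² / n² eV, so an emission n_i → n_f releases
ΔE = 13.6057 × 2² × (1/n_f² − 1/n_i²) eV.

Setting ΔE equal to the photon energy:
1/n_f² − 1/n_i² = 1.8896806 / (13.6057 × 2²) = 0.034722223

Since 1/n_i² must be positive, we need 1/n_f² > 0.034722223, i.e. n_f ≤ 5. For each allowed n_f, solve n_i = (1/n_f² − 0.034722223)^(−1/2) and check whether it is a whole number:
  n_f = 1: 1/n_i² = 1.000000000 − 0.034722223 = 0.965277777 → n_i = 1.018  (not an integer) ✗
  n_f = 2: 1/n_i² = 0.250000000 − 0.034722223 = 0.215277777 → n_i = 2.155  (not an integer) ✗
  n_f = 3: 1/n_i² = 0.111111111 − 0.034722223 = 0.076388888 → n_i = 3.618  (not an integer) ✗
  n_f = 4: 1/n_i² = 0.062500000 − 0.034722223 = 0.027777777 → n_i = 6.000  → integer, n_i = 6 ✓
  n_f = 5: 1/n_i² = 0.040000000 − 0.034722223 = 0.005277777 → n_i = 13.765  (not an integer) ✗

Only n_f = 4 gives an integer upper level, n_i = 6.

The transition is from n = 6 to n = 4 (emission).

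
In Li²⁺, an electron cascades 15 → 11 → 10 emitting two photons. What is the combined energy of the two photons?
0.68 eV

The energy levels of Li²⁺ are E_n = -13.6057 × 3² / n² eV.

First transition (15 → 11):
ΔE₁ = |E_11 - E_15|
ΔE₁ = |-1.01199421 - (-0.54422800)| = 0.46777 eV

Second transition (11 → 10):
ΔE₂ = |E_10 - E_11|
ΔE₂ = |-1.22451300 - (-1.01199421)| = 0.21252 eV

Total energy released:
E_total = ΔE₁ + ΔE₂ = 0.46777 + 0.21252 = 0.68 eV

Note: This equals the direct transition 15 → 10: 0.68 eV ✓
Energy is conserved regardless of the path taken.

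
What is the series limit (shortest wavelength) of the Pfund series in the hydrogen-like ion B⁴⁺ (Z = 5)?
91.1265 nm

The series limit corresponds to the transition from n = ∞ to n = 5.
This is the highest energy (shortest wavelength) transition in the Pfund series.

E_∞ = 0 eV
E_5 = -13.6057 × 5² / 5² = -13.605700 eV

Energy at series limit:
ΔE = E_∞ - E_5 = 0 - (-13.605700) = 13.605700 eV
λ = hc/E = 1239.84 eV·nm / 13.605700 eV = 91.1265 nm

This energy equals the ionization energy from the n = 5 state of B⁴⁺.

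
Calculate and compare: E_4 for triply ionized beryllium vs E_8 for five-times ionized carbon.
Be³⁺ at n = 4 (E = -13.605700 eV)

Using E_n = -13.6057 Z² / n² eV:

Be³⁺ (Z = 4) at n = 4:
E = -13.6057 × 4² / 4² = -13.6057 × 16 / 16 = -13.605700000 eV

C⁵⁺ (Z = 6) at n = 8:
E = -13.6057 × 6² / 8² = -13.6057 × 36 / 64 = -7.653206250 eV

Since -13.605700000 eV < -7.653206250 eV,
Be³⁺ at n = 4 is more tightly bound (requires more energy to ionize).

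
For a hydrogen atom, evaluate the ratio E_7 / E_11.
2.46939

Using E_n = -13.6057 Z² / n² eV with Z = 1:

E_7 = -13.6057 / 7² = -13.6057 / 49 = -0.27766734694 eV
E_11 = -13.6057 / 11² = -13.6057 / 121 = -0.11244380165 eV

The ratio is:
E_7/E_11 = (-0.27766734694) / (-0.11244380165)
E_7/E_11 = (-13.6057/49) / (-13.6057/121)
E_7/E_11 = 121/49
E_7/E_11 = 2.46939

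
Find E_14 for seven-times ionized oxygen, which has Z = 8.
-4.442678 eV

For hydrogen-like ions, the energy levels scale with Z²:
E_n = -13.6057 Z² / n² eV

For O⁷⁺ (Z = 8) at n = 14:
E_14 = -13.6057 × 8² / 14²
E_14 = -13.6057 × 64 / 196
E_14 = -870.7648 / 196
E_14 = -4.442678 eV

The energy is 64 times more negative than hydrogen at the same n due to the stronger nuclear charge.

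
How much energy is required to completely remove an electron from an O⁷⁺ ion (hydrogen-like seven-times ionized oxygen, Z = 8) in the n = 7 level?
17.771 eV

The ionization energy is the energy needed to remove the electron completely (n → ∞).

For a hydrogen-like ion with Z = 8, E_n = -13.6057 Z² / n² eV.

At n = 7: E_7 = -13.6057 × 8² / 7² = -17.770710 eV
At n = ∞: E_∞ = 0 eV

Ionization energy = E_∞ - E_7 = 0 - (-17.770710) = 17.770710 eV
Ionization energy ≈ 17.771 eV

This is also called the binding energy of the electron in state n = 7.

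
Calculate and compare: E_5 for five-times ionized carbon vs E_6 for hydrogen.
C⁵⁺ at n = 5 (E = -19.5922 eV)

Using E_n = -13.6057 Z² / n² eV:

C⁵⁺ (Z = 6) at n = 5:
E = -13.6057 × 6² / 5² = -13.6057 × 36 / 25 = -19.5922080 eV

H (Z = 1) at n = 6:
E = -13.6057 × 1² / 6² = -13.6057 × 1 / 36 = -0.3779361 eV

Since -19.5922080 eV < -0.3779361 eV,
C⁵⁺ at n = 5 is more tightly bound (requires more energy to ionize).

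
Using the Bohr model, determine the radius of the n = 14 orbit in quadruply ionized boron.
2.0744 nm (or 20.7437 Å)

The Bohr radius formula is:
r_n = n² a₀ / Z

where a₀ = 0.0529177 nm is the Bohr radius.

For B⁴⁺ (Z = 5) at n = 14:
r_14 = 14² × 0.0529177 nm / 5
r_14 = 196 × 0.0529177 nm / 5
r_14 = 10.37187 nm / 5
r_14 = 2.0744 nm

The electron orbits at approximately 2.0744 nm from the nucleus.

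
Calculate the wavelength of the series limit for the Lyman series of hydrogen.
91.12651 nm

The series limit corresponds to the transition from n = ∞ to n = 1.
This is the highest energy (shortest wavelength) transition in the Lyman series.

E_∞ = 0 eV
E_1 = -13.6057 / 1² = -13.6057000 eV

Energy at series limit:
ΔE = E_∞ - E_1 = 0 - (-13.6057000) = 13.6057000 eV
λ = hc/E = 1239.84 eV·nm / 13.6057000 eV = 91.12651 nm

This energy equals the ionization energy from the n = 1 state of hydrogen.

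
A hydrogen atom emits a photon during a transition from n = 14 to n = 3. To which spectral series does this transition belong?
Paschen series

The spectral series in hydrogen are named based on the final (lower) energy level:
- Lyman series: n_final = 1 (ultraviolet)
- Balmer series: n_final = 2 (visible/near-UV)
- Paschen series: n_final = 3 (infrared)
- Brackett series: n_final = 4 (infrared)
- Pfund series: n_final = 5 (far infrared)

Since this transition ends at n = 3, it belongs to the Paschen series.

For reference, this 14 → 3 line has photon energy
ΔE = 13.6057 eV × (1/3² - 1/14²) = 1.4423276 eV,
corresponding to wavelength λ = hc/ΔE = 1239.84 eV·nm / 1.4423276 eV = 859.611 nm in the infrared region.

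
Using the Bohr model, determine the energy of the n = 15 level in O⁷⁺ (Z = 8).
-3.870 eV

For hydrogen-like ions, the energy levels scale with Z²:
E_n = -13.6057 Z² / n² eV

For O⁷⁺ (Z = 8) at n = 15:
E_15 = -13.6057 × 8² / 15²
E_15 = -13.6057 × 64 / 225
E_15 = -870.7648 / 225
E_15 = -3.870 eV

The energy is 64 times more negative than hydrogen at the same n due to the stronger nuclear charge.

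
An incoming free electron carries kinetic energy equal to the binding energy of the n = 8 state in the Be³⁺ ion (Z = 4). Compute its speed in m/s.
1.094e+06 m/s (or 0.36% of c)

The binding energy at n = 8 for Be³⁺ is:
E_8 = -13.6057 × 4²/8² = -3.401425 eV
|E_8| = 3.401425 eV

Convert to Joules:
KE = 3.401425 eV × (1.602177 × 10⁻¹⁹ J/eV) = 5.44968e-19 J

Using KE = ½mv²:
v = √(2·KE/m_e)
v = √(2 × 5.44968e-19 J / 9.10938 × 10⁻³¹ kg)
v = 1.094e+06 m/s

This is approximately 0.36% the speed of light.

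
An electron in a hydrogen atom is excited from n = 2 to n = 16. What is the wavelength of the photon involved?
370.29186 nm

First, find the transition energy using E_n = -13.6057 / n² eV:
E_2 = -13.6057 / 2² = -3.401425000 eV
E_16 = -13.6057 / 16² = -0.053147266 eV

Photon energy: |ΔE| = |E_16 - E_2| = 3.348277734 eV

Convert to wavelength using E = hc/λ with hc = 1239.84 eV·nm:
λ = hc/E = 1239.84 eV·nm / 3.348277734 eV
λ = 370.29186 nm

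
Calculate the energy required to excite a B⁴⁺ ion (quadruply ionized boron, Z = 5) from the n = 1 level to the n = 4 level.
318.88359 eV

The energy levels of a hydrogen-like atom are E_n = -13.6057 Z² eV / n².

Energy at n = 1: E_1 = -13.6057 × 5² / 1² = -340.14250000 eV
Energy at n = 4: E_4 = -13.6057 × 5² / 4² = -21.25890625 eV

The excitation energy is the difference:
ΔE = E_4 - E_1
ΔE = -21.25890625 - (-340.14250000)
ΔE = 318.88359 eV

Since this is positive, energy must be absorbed (photon absorption).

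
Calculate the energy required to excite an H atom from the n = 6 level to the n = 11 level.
0.26549 eV

The energy levels of a hydrogen-like atom are E_n = -13.6057 eV / n².

Energy at n = 6: E_6 = -13.6057 / 6² = -0.37793611 eV
Energy at n = 11: E_11 = -13.6057 / 11² = -0.11244380 eV

The excitation energy is the difference:
ΔE = E_11 - E_6
ΔE = -0.11244380 - (-0.37793611)
ΔE = 0.26549 eV

Since this is positive, energy must be absorbed (photon absorption).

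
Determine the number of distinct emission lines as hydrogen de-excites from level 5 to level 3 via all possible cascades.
3

The electron can occupy levels n = 3, 4, ..., 5 during de-excitation — that is m = 5 - 3 + 1 = 3 distinct levels.

The number of distinct spectral lines equals the number of ways to choose 2 of these m levels (each pair gives one possible emission transition):

Number of lines = m(m-1)/2 = 3×2/2 = 3

These correspond to all possible transitions between the 3 levels:
5 → 4, 5 → 3, 4 → 3

Each transition produces a photon with a unique energy (and thus wavelength). This count does not depend on Z.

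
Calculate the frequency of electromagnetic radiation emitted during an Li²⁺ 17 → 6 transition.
7.20009e+14 Hz

First, find the transition energy:
E_17 = -13.6057 × 3² / 17² = -0.42370692 eV
E_6 = -13.6057 × 3² / 6² = -3.40142500 eV
|ΔE| = |E_6 - E_17| = 2.97771808 eV

Convert to Joules: E = 2.97771808 eV × (1.602177 × 10⁻¹⁹ J/eV) = 4.7708314e-19 J

Using E = hf:
f = E/h = 4.7708314e-19 J / (6.62607 × 10⁻³⁴ J·s)
f = 7.20009e+14 Hz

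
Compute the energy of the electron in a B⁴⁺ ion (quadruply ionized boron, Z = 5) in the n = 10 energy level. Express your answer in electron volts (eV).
-3.40143 eV

The energy levels of a hydrogen-like atom are given by:
E_n = -13.6057 Z² / n² eV  (with Z = 5 for B⁴⁺)

For n = 10:
E_10 = -13.6057 × 5² / 10²
E_10 = -13.6057 × 25 / 100
E_10 = -3.40143 eV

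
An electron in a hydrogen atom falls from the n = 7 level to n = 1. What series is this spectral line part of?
Lyman series

The spectral series in hydrogen are named based on the final (lower) energy level:
- Lyman series: n_final = 1 (ultraviolet)
- Balmer series: n_final = 2 (visible/near-UV)
- Paschen series: n_final = 3 (infrared)
- Brackett series: n_final = 4 (infrared)
- Pfund series: n_final = 5 (far infrared)

Since this transition ends at n = 1, it belongs to the Lyman series.

For reference, this 7 → 1 line has photon energy
ΔE = 13.6057 eV × (1/1² - 1/7²) = 13.32803265 eV,
corresponding to wavelength λ = hc/ΔE = 1239.84 eV·nm / 13.32803265 eV = 93.024982 nm in the ultraviolet region.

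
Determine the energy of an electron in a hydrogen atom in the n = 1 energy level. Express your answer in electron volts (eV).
-13.60570 eV

The energy levels of a hydrogen-like atom are given by:
E_n = -13.6057 eV / n²

For n = 1:
E_1 = -13.6057 eV / 1²
E_1 = -13.6057 eV / 1
E_1 = -13.60570 eV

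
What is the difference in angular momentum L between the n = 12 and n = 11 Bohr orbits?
1.05457e-34 J·s (or 1ℏ)

In the Bohr model, L_n = nℏ where ℏ = 1.0545718e-34 J·s.

L_12 = 12ℏ = 1.2654862e-33 J·s
L_11 = 11ℏ = 1.1600290e-33 J·s

ΔL = L_12 - L_11 = (12 - 11)ℏ = 1ℏ
ΔL = 1 × 1.0545718e-34 J·s = 1.05457e-34 J·s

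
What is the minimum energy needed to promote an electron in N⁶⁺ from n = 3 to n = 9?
65.84 eV

The energy levels of a hydrogen-like atom are E_n = -13.6057 Z² eV / n².

Energy at n = 3: E_3 = -13.6057 × 7² / 3² = -74.07548 eV
Energy at n = 9: E_9 = -13.6057 × 7² / 9² = -8.23061 eV

The excitation energy is the difference:
ΔE = E_9 - E_3
ΔE = -8.23061 - (-74.07548)
ΔE = 65.84 eV

Since this is positive, energy must be absorbed (photon absorption).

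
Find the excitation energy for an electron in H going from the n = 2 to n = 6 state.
3.023489 eV

The energy levels of a hydrogen-like atom are E_n = -13.6057 eV / n².

Energy at n = 2: E_2 = -13.6057 / 2² = -3.401425000 eV
Energy at n = 6: E_6 = -13.6057 / 6² = -0.377936111 eV

The excitation energy is the difference:
ΔE = E_6 - E_2
ΔE = -0.377936111 - (-3.401425000)
ΔE = 3.023489 eV

Since this is positive, energy must be absorbed (photon absorption).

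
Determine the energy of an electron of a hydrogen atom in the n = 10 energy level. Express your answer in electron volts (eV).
-0.136 eV

The energy levels of a hydrogen-like atom are given by:
E_n = -13.6057 eV / n²

For n = 10:
E_10 = -13.6057 eV / 10²
E_10 = -13.6057 eV / 100
E_10 = -0.136 eV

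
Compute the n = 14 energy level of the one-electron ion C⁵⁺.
-2.49901 eV

For hydrogen-like ions, the energy levels scale with Z²:
E_n = -13.6057 Z² / n² eV

For C⁵⁺ (Z = 6) at n = 14:
E_14 = -13.6057 × 6² / 14²
E_14 = -13.6057 × 36 / 196
E_14 = -489.8052 / 196
E_14 = -2.49901 eV

The energy is 36 times more negative than hydrogen at the same n due to the stronger nuclear charge.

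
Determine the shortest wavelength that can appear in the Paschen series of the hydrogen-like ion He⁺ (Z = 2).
205.03465 nm

The series limit corresponds to the transition from n = ∞ to n = 3.
This is the highest energy (shortest wavelength) transition in the Paschen series.

E_∞ = 0 eV
E_3 = -13.6057 × 2² / 3² = -6.046977778 eV

Energy at series limit:
ΔE = E_∞ - E_3 = 0 - (-6.046977778) = 6.046977778 eV
λ = hc/E = 1239.84 eV·nm / 6.046977778 eV = 205.03465 nm

This energy equals the ionization energy from the n = 3 state of He⁺.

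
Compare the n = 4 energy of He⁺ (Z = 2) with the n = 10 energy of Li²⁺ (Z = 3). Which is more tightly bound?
He⁺ at n = 4 (E = -3.401425 eV)

Using E_n = -13.6057 Z² / n² eV:

He⁺ (Z = 2) at n = 4:
E = -13.6057 × 2² / 4² = -13.6057 × 4 / 16 = -3.401425000 eV

Li²⁺ (Z = 3) at n = 10:
E = -13.6057 × 3² / 10² = -13.6057 × 9 / 100 = -1.224513000 eV

Since -3.401425000 eV < -1.224513000 eV,
He⁺ at n = 4 is more tightly bound (requires more energy to ionize).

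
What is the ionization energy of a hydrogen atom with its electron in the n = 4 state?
0.8504 eV

The ionization energy is the energy needed to remove the electron completely (n → ∞).

For hydrogen, E_n = -13.6057 eV / n².

At n = 4: E_4 = -13.6057 / 4² = -0.8503563 eV
At n = ∞: E_∞ = 0 eV

Ionization energy = E_∞ - E_4 = 0 - (-0.8503563) = 0.8503563 eV
Ionization energy ≈ 0.8504 eV

This is also called the binding energy of the electron in state n = 4.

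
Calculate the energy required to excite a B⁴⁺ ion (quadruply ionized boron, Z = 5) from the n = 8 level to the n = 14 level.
3.5793 eV

The energy levels of a hydrogen-like atom are E_n = -13.6057 Z² eV / n².

Energy at n = 8: E_8 = -13.6057 × 5² / 8² = -5.3147266 eV
Energy at n = 14: E_14 = -13.6057 × 5² / 14² = -1.7354209 eV

The excitation energy is the difference:
ΔE = E_14 - E_8
ΔE = -1.7354209 - (-5.3147266)
ΔE = 3.5793 eV

Since this is positive, energy must be absorbed (photon absorption).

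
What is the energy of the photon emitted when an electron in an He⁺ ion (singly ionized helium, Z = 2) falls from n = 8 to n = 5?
1.326556 eV

The energy levels are E_n = -13.6057 Z² eV / n².

Energy at n = 8: E_8 = -13.6057 × 2² / 8² = -0.850356250 eV
Energy at n = 5: E_5 = -13.6057 × 2² / 5² = -2.176912000 eV

For emission (electron falling to lower state), the photon energy is:
E_photon = E_8 - E_5 = |-0.850356250 - (-2.176912000)|
E_photon = 1.326556 eV

This energy is carried away by the emitted photon.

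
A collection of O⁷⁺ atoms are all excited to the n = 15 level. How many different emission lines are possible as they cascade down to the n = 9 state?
21

The electron can occupy levels n = 9, 10, ..., 15 during de-excitation — that is m = 15 - 9 + 1 = 7 distinct levels.

The number of distinct spectral lines equals the number of ways to choose 2 of these m levels (each pair gives one possible emission transition):

Number of lines = m(m-1)/2 = 7×6/2 = 21

These correspond to all possible transitions between the 7 levels:
15 → 14, 15 → 13, 15 → 12, 15 → 11, 15 → 10, 15 → 9, 14 → 13, 14 → 12...

Each transition produces a photon with a unique energy (and thus wavelength). This count does not depend on Z.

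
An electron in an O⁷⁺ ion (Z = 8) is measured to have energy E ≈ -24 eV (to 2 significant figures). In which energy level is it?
n = 6

The exact energy levels follow E_n = -13.6057 Z² / n² eV with Z = 8.

The measured value (-24 eV) is reported to only 2 significant figures, so we must test candidate n values and see which one matches to that precision.

Candidate energies:
  n = 4:  E = -13.6057 × 8² / 4² = -54.42280 eV
  n = 5:  E = -13.6057 × 8² / 5² = -34.83059 eV
  n = 6:  E = -13.6057 × 8² / 6² = -24.18791 eV  ← matches
  n = 7:  E = -13.6057 × 8² / 7² = -17.77071 eV
  n = 8:  E = -13.6057 × 8² / 8² = -13.60570 eV

Checking against the measurement of -24 eV (2 sig figs), only n = 6 agrees:
E_6 = -24.18791 eV, which rounds to -24 eV ✓

Therefore n = 6.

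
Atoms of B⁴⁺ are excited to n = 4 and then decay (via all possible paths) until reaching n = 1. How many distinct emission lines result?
6

The electron can occupy levels n = 1, 2, ..., 4 during de-excitation — that is m = 4 - 1 + 1 = 4 distinct levels.

The number of distinct spectral lines equals the number of ways to choose 2 of these m levels (each pair gives one possible emission transition):

Number of lines = m(m-1)/2 = 4×3/2 = 6

These correspond to all possible transitions between the 4 levels:
4 → 3, 4 → 2, 4 → 1, 3 → 2, 3 → 1, 2 → 1

Each transition produces a photon with a unique energy (and thus wavelength). This count does not depend on Z.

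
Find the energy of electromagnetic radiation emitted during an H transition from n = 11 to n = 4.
0.74 eV

The energy levels are E_n = -13.6057 eV / n².

Energy at n = 11: E_11 = -13.6057 / 11² = -0.11244 eV
Energy at n = 4: E_4 = -13.6057 / 4² = -0.85036 eV

For emission (electron falling to lower state), the photon energy is:
E_photon = E_11 - E_4 = |-0.11244 - (-0.85036)|
E_photon = 0.74 eV

This energy is carried away by the emitted photon.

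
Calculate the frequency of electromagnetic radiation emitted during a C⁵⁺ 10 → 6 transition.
2.1055e+15 Hz

First, find the transition energy:
E_10 = -13.6057 × 6² / 10² = -4.8980520 eV
E_6 = -13.6057 × 6² / 6² = -13.6057000 eV
|ΔE| = |E_6 - E_10| = 8.7076480 eV

Convert to Joules: E = 8.7076480 eV × (1.602177 × 10⁻¹⁹ J/eV) = 1.395119e-18 J

Using E = hf:
f = E/h = 1.395119e-18 J / (6.62607 × 10⁻³⁴ J·s)
f = 2.1055e+15 Hz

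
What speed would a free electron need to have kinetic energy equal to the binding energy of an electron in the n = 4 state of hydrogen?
5.4692e+05 m/s (or 0.18% of c)

The binding energy at n = 4 for hydrogen is:
E_4 = -13.6057/4² = -0.85035625 eV
|E_4| = 0.85035625 eV

Convert to Joules:
KE = 0.85035625 eV × (1.602177 × 10⁻¹⁹ J/eV) = 1.362421e-19 J

Using KE = ½mv²:
v = √(2·KE/m_e)
v = √(2 × 1.362421e-19 J / 9.10938 × 10⁻³¹ kg)
v = 5.4692e+05 m/s

This is approximately 0.18% the speed of light.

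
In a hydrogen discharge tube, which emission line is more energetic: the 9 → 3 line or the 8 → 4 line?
9 → 3

Calculate the energy for each transition:

Transition 9 → 3:
ΔE₁ = |E_3 - E_9| = |-13.6057/3² - (-13.6057/9²)|
ΔE₁ = |-1.5117444444 - (-0.1679716049)| = 1.3437728 eV

Transition 8 → 4:
ΔE₂ = |E_4 - E_8| = |-13.6057/4² - (-13.6057/8²)|
ΔE₂ = |-0.8503562500 - (-0.2125890625)| = 0.6377672 eV

Since 1.3437728 eV > 0.6377672 eV, the transition 9 → 3 emits the more energetic photon.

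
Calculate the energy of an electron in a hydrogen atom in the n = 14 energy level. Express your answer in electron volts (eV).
-0.069417 eV

The energy levels of a hydrogen-like atom are given by:
E_n = -13.6057 eV / n²

For n = 14:
E_14 = -13.6057 eV / 14²
E_14 = -13.6057 eV / 196
E_14 = -0.069417 eV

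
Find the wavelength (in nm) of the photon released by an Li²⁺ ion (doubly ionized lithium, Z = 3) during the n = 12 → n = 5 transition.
306.30761 nm

First, find the transition energy using E_n = -13.6057 Z² / n² eV:
E_12 = -13.6057 × 3² / 12² = -0.850356250 eV
E_5 = -13.6057 × 3² / 5² = -4.898052000 eV

Photon energy: |ΔE| = |E_5 - E_12| = 4.047695750 eV

Convert to wavelength using E = hc/λ with hc = 1239.84 eV·nm:
λ = hc/E = 1239.84 eV·nm / 4.047695750 eV
λ = 306.30761 nm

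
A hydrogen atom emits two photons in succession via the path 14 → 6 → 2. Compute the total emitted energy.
3.33201 eV

The energy levels of hydrogen are E_n = -13.6057 / n² eV.

First transition (14 → 6):
ΔE₁ = |E_6 - E_14|
ΔE₁ = |-0.37793611111 - (-0.06941683673)| = 0.30851927 eV

Second transition (6 → 2):
ΔE₂ = |E_2 - E_6|
ΔE₂ = |-3.40142500000 - (-0.37793611111)| = 3.02348889 eV

Total energy released:
E_total = ΔE₁ + ΔE₂ = 0.30851927 + 3.02348889 = 3.33201 eV

Note: This equals the direct transition 14 → 2: 3.33201 eV ✓
Energy is conserved regardless of the path taken.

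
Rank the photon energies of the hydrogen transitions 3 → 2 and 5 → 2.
5 → 2

Calculate the energy for each transition:

Transition 3 → 2:
ΔE₁ = |E_2 - E_3| = |-13.6057/2² - (-13.6057/3²)|
ΔE₁ = |-3.40142500 - (-1.51174444)| = 1.88968 eV

Transition 5 → 2:
ΔE₂ = |E_2 - E_5| = |-13.6057/2² - (-13.6057/5²)|
ΔE₂ = |-3.40142500 - (-0.54422800)| = 2.85720 eV

Since 2.85720 eV > 1.88968 eV, the transition 5 → 2 emits the more energetic photon.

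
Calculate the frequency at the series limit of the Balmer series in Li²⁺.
7.4021e+15 Hz

The series limit corresponds to the transition from n = ∞ to n = 2.
This is the highest energy (shortest wavelength) transition in the Balmer series.

E_∞ = 0 eV
E_2 = -13.6057 × 3² / 2² = -30.612825 eV

Energy at series limit:
ΔE = E_∞ - E_2 = 0 - (-30.612825) = 30.612825 eV
E = 30.612825 eV × (1.602177 × 10⁻¹⁹ J/eV) = 4.904716e-18 J
f = E/h = 4.904716e-18 J / (6.62607 × 10⁻³⁴ J·s) = 7.4021e+15 Hz

This energy equals the ionization energy from the n = 2 state of Li²⁺.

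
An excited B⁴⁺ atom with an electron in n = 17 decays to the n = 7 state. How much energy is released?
5.76 eV

The energy levels are E_n = -13.6057 Z² eV / n².

Energy at n = 17: E_17 = -13.6057 × 5² / 17² = -1.17696 eV
Energy at n = 7: E_7 = -13.6057 × 5² / 7² = -6.94168 eV

For emission (electron falling to lower state), the photon energy is:
E_photon = E_17 - E_7 = |-1.17696 - (-6.94168)|
E_photon = 5.76 eV

This energy is carried away by the emitted photon.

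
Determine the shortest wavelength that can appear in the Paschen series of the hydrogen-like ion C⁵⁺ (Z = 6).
22.781628 nm

The series limit corresponds to the transition from n = ∞ to n = 3.
This is the highest energy (shortest wavelength) transition in the Paschen series.

E_∞ = 0 eV
E_3 = -13.6057 × 6² / 3² = -54.42280000 eV

Energy at series limit:
ΔE = E_∞ - E_3 = 0 - (-54.42280000) = 54.42280000 eV
λ = hc/E = 1239.84 eV·nm / 54.42280000 eV = 22.781628 nm

This energy equals the ionization energy from the n = 3 state of C⁵⁺.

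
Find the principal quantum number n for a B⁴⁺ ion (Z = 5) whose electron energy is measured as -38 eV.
n = 3

The exact energy levels follow E_n = -13.6057 Z² / n² eV with Z = 5.

The measured value (-38 eV) is reported to only 2 significant figures, so we must test candidate n values and see which one matches to that precision.

Candidate energies:
  n = 1:  E = -13.6057 × 5² / 1² = -340.14250 eV
  n = 2:  E = -13.6057 × 5² / 2² = -85.03563 eV
  n = 3:  E = -13.6057 × 5² / 3² = -37.79361 eV  ← matches
  n = 4:  E = -13.6057 × 5² / 4² = -21.25891 eV
  n = 5:  E = -13.6057 × 5² / 5² = -13.60570 eV

Checking against the measurement of -38 eV (2 sig figs), only n = 3 agrees:
E_3 = -37.79361 eV, which rounds to -38 eV ✓

Therefore n = 3.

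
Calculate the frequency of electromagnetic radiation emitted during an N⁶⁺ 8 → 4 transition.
7.556e+15 Hz

First, find the transition energy:
E_8 = -13.6057 × 7² / 8² = -10.4168641 eV
E_4 = -13.6057 × 7² / 4² = -41.6674563 eV
|ΔE| = |E_4 - E_8| = 31.2505922 eV

Convert to Joules: E = 31.2505922 eV × (1.602177 × 10⁻¹⁹ J/eV) = 5.00690e-18 J

Using E = hf:
f = E/h = 5.00690e-18 J / (6.62607 × 10⁻³⁴ J·s)
f = 7.556e+15 Hz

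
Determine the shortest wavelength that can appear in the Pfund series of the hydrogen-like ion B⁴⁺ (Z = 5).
91.127 nm

The series limit corresponds to the transition from n = ∞ to n = 5.
This is the highest energy (shortest wavelength) transition in the Pfund series.

E_∞ = 0 eV
E_5 = -13.6057 × 5² / 5² = -13.60570 eV

Energy at series limit:
ΔE = E_∞ - E_5 = 0 - (-13.60570) = 13.60570 eV
λ = hc/E = 1239.84 eV·nm / 13.60570 eV = 91.127 nm

This energy equals the ionization energy from the n = 5 state of B⁴⁺.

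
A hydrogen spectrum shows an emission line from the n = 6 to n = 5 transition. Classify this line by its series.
Pfund series

The spectral series in hydrogen are named based on the final (lower) energy level:
- Lyman series: n_final = 1 (ultraviolet)
- Balmer series: n_final = 2 (visible/near-UV)
- Paschen series: n_final = 3 (infrared)
- Brackett series: n_final = 4 (infrared)
- Pfund series: n_final = 5 (far infrared)

Since this transition ends at n = 5, it belongs to the Pfund series.

For reference, this 6 → 5 line has photon energy
ΔE = 13.6057 eV × (1/5² - 1/6²) = 0.16629188889 eV,
corresponding to wavelength λ = hc/ΔE = 1239.84 eV·nm / 0.16629188889 eV = 7455.80562 nm in the far infrared region.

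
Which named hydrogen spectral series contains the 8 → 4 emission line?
Brackett series

The spectral series in hydrogen are named based on the final (lower) energy level:
- Lyman series: n_final = 1 (ultraviolet)
- Balmer series: n_final = 2 (visible/near-UV)
- Paschen series: n_final = 3 (infrared)
- Brackett series: n_final = 4 (infrared)
- Pfund series: n_final = 5 (far infrared)

Since this transition ends at n = 4, it belongs to the Brackett series.

For reference, this 8 → 4 line has photon energy
ΔE = 13.6057 eV × (1/4² - 1/8²) = 0.63776718750 eV,
corresponding to wavelength λ = hc/ΔE = 1239.84 eV·nm / 0.63776718750 eV = 1944.03228 nm in the infrared region.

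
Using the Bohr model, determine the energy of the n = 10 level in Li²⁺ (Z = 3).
-1.2245 eV

For hydrogen-like ions, the energy levels scale with Z²:
E_n = -13.6057 Z² / n² eV

For Li²⁺ (Z = 3) at n = 10:
E_10 = -13.6057 × 3² / 10²
E_10 = -13.6057 × 9 / 100
E_10 = -122.4513 / 100
E_10 = -1.2245 eV

The energy is 9 times more negative than hydrogen at the same n due to the stronger nuclear charge.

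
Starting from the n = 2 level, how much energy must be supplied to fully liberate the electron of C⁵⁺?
122.451300 eV

The ionization energy is the energy needed to remove the electron completely (n → ∞).

For a hydrogen-like ion with Z = 6, E_n = -13.6057 Z² / n² eV.

At n = 2: E_2 = -13.6057 × 6² / 2² = -122.451300000 eV
At n = ∞: E_∞ = 0 eV

Ionization energy = E_∞ - E_2 = 0 - (-122.451300000) = 122.451300000 eV
Ionization energy ≈ 122.451300 eV

This is also called the binding energy of the electron in state n = 2.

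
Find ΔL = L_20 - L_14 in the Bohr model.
6.3274e-34 J·s (or 6ℏ)

In the Bohr model, L_n = nℏ where ℏ = 1.054572e-34 J·s.

L_20 = 20ℏ = 2.109144e-33 J·s
L_14 = 14ℏ = 1.476401e-33 J·s

ΔL = L_20 - L_14 = (20 - 14)ℏ = 6ℏ
ΔL = 6 × 1.054572e-34 J·s = 6.3274e-34 J·s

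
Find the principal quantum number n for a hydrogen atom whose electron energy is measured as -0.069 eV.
n = 14

The exact energy levels follow E_n = -13.6057 eV / n².

The measured value (-0.069 eV) is reported to only 2 significant figures, so we must test candidate n values and see which one matches to that precision.

Candidate energies:
  n = 12:  E = -13.6057/12² = -0.09448 eV
  n = 13:  E = -13.6057/13² = -0.08051 eV
  n = 14:  E = -13.6057/14² = -0.06942 eV  ← matches
  n = 15:  E = -13.6057/15² = -0.06047 eV
  n = 16:  E = -13.6057/16² = -0.05315 eV

Checking against the measurement of -0.069 eV (2 sig figs), only n = 14 agrees:
E_14 = -0.06942 eV, which rounds to -0.069 eV ✓

Therefore n = 14.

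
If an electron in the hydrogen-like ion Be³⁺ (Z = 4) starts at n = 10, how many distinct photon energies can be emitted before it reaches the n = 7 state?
6

The electron can occupy levels n = 7, 8, ..., 10 during de-excitation — that is m = 10 - 7 + 1 = 4 distinct levels.

The number of distinct spectral lines equals the number of ways to choose 2 of these m levels (each pair gives one possible emission transition):

Number of lines = m(m-1)/2 = 4×3/2 = 6

These correspond to all possible transitions between the 4 levels:
10 → 9, 10 → 8, 10 → 7, 9 → 8, 9 → 7, 8 → 7

Each transition produces a photon with a unique energy (and thus wavelength). This count does not depend on Z.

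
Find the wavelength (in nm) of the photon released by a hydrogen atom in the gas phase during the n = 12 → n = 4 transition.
1640.27724 nm

First, find the transition energy using E_n = -13.6057 / n² eV:
E_12 = -13.6057 / 12² = -0.09448402778 eV
E_4 = -13.6057 / 4² = -0.85035625000 eV

Photon energy: |ΔE| = |E_4 - E_12| = 0.75587222222 eV

Convert to wavelength using E = hc/λ with hc = 1239.84 eV·nm:
λ = hc/E = 1239.84 eV·nm / 0.75587222222 eV
λ = 1640.27724 nm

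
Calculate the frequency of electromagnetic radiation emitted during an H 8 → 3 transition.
3.14134e+14 Hz

First, find the transition energy:
E_8 = -13.6057 / 8² = -0.21258906 eV
E_3 = -13.6057 / 3² = -1.51174444 eV
|ΔE| = |E_3 - E_8| = 1.29915538 eV

Convert to Joules: E = 1.29915538 eV × (1.602177 × 10⁻¹⁹ J/eV) = 2.0814769e-19 J

Using E = hf:
f = E/h = 2.0814769e-19 J / (6.62607 × 10⁻³⁴ J·s)
f = 3.14134e+14 Hz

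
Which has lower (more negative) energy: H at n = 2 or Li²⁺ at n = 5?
Li²⁺ at n = 5 (E = -4.898052 eV)

Using E_n = -13.6057 Z² / n² eV:

H (Z = 1) at n = 2:
E = -13.6057 × 1² / 2² = -13.6057 × 1 / 4 = -3.401425000 eV

Li²⁺ (Z = 3) at n = 5:
E = -13.6057 × 3² / 5² = -13.6057 × 9 / 25 = -4.898052000 eV

Since -4.898052000 eV < -3.401425000 eV,
Li²⁺ at n = 5 is more tightly bound (requires more energy to ionize).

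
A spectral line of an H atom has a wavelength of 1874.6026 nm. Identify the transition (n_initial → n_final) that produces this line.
n = 4 → n = 3

First, find the photon energy from the wavelength (hc = 1239.84 eV·nm):
E = hc/λ = 1239.84 eV·nm / 1874.6026 nm = 0.66138818 eV

The energy levels of hydrogen satisfy E_n = -13.6057 / n² eV, so an emission n_i → n_f releases
ΔE = 13.6057 × (1/n_f² − 1/n_i²) eV.

Setting ΔE equal to the photon energy:
1/n_f² − 1/n_i² = 0.66138818 / 13.6057 = 0.048611110

Since 1/n_i² must be positive, we need 1/n_f² > 0.048611110, i.e. n_f ≤ 4. For each allowed n_f, solve n_i = (1/n_f² − 0.048611110)^(−1/2) and check whether it is a whole number:
  n_f = 1: 1/n_i² = 1.000000000 − 0.048611110 = 0.951388890 → n_i = 1.025  (not an integer) ✗
  n_f = 2: 1/n_i² = 0.250000000 − 0.048611110 = 0.201388890 → n_i = 2.228  (not an integer) ✗
  n_f = 3: 1/n_i² = 0.111111111 − 0.048611110 = 0.062500001 → n_i = 4.000  → integer, n_i = 4 ✓
  n_f = 4: 1/n_i² = 0.062500000 − 0.048611110 = 0.013888890 → n_i = 8.485  (not an integer) ✗

Only n_f = 3 gives an integer upper level, n_i = 4.

The transition is from n = 4 to n = 3 (emission).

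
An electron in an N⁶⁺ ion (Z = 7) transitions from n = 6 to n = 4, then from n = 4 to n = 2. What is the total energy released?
148.150956 eV

The energy levels of N⁶⁺ are E_n = -13.6057 × 7² / n² eV.

First transition (6 → 4):
ΔE₁ = |E_4 - E_6|
ΔE₁ = |-41.667456250000 - (-18.518869444444)| = 23.148586806 eV

Second transition (4 → 2):
ΔE₂ = |E_2 - E_4|
ΔE₂ = |-166.669825000000 - (-41.667456250000)| = 125.002368750 eV

Total energy released:
E_total = ΔE₁ + ΔE₂ = 23.148586806 + 125.002368750 = 148.150956 eV

Note: This equals the direct transition 6 → 2: 148.150956 eV ✓
Energy is conserved regardless of the path taken.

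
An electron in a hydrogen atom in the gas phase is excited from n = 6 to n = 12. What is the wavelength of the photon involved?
4374.0726 nm

First, find the transition energy using E_n = -13.6057 / n² eV:
E_6 = -13.6057 / 6² = -0.3779361111 eV
E_12 = -13.6057 / 12² = -0.0944840278 eV

Photon energy: |ΔE| = |E_12 - E_6| = 0.2834520833 eV

Convert to wavelength using E = hc/λ with hc = 1239.84 eV·nm:
λ = hc/E = 1239.84 eV·nm / 0.2834520833 eV
λ = 4374.0726 nm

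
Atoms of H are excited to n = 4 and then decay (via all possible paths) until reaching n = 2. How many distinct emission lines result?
3

The electron can occupy levels n = 2, 3, ..., 4 during de-excitation — that is m = 4 - 2 + 1 = 3 distinct levels.

The number of distinct spectral lines equals the number of ways to choose 2 of these m levels (each pair gives one possible emission transition):

Number of lines = m(m-1)/2 = 3×2/2 = 3

These correspond to all possible transitions between the 3 levels:
4 → 3, 4 → 2, 3 → 2

Each transition produces a photon with a unique energy (and thus wavelength). This count does not depend on Z.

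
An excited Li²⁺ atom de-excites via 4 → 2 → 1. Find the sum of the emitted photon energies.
114.798 eV

The energy levels of Li²⁺ are E_n = -13.6057 × 3² / n² eV.

First transition (4 → 2):
ΔE₁ = |E_2 - E_4|
ΔE₁ = |-30.612825000 - (-7.653206250)| = 22.959619 eV

Second transition (2 → 1):
ΔE₂ = |E_1 - E_2|
ΔE₂ = |-122.451300000 - (-30.612825000)| = 91.838475 eV

Total energy released:
E_total = ΔE₁ + ΔE₂ = 22.959619 + 91.838475 = 114.798 eV

Note: This equals the direct transition 4 → 1: 114.798 eV ✓
Energy is conserved regardless of the path taken.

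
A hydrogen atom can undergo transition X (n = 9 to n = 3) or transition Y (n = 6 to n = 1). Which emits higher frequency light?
6 → 1

Calculate the energy for each transition:

Transition 9 → 3:
ΔE₁ = |E_3 - E_9| = |-13.6057/3² - (-13.6057/9²)|
ΔE₁ = |-1.51174444444 - (-0.16797160494)| = 1.34377284 eV

Transition 6 → 1:
ΔE₂ = |E_1 - E_6| = |-13.6057/1² - (-13.6057/6²)|
ΔE₂ = |-13.60570000000 - (-0.37793611111)| = 13.22776389 eV

Since 13.22776389 eV > 1.34377284 eV, the transition 6 → 1 emits the more energetic photon.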